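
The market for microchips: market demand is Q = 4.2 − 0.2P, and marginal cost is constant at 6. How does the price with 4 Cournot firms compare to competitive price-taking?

Inverting demand: P = 21 − 5Q.
With 4 symmetric Cournot firms, each firm's FOC gives 21 − 25q = 6, so q = 0.6, Q = 4·0.6 = 2.4, and P = 9.
Competitive firms price at marginal cost: P = 6, giving Q = 3.

Cournot: P = 9; Competition: P = 6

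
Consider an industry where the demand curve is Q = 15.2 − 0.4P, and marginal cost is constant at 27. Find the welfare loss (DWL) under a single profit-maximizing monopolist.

DWL = 6.05

Inverting demand: P = 38 − 2.5Q.
Under competition P = MC = 27, so Q = (38 − 27)/2.5 = 4.4.
The monopolist equates marginal revenue to marginal cost: 38 − 5Q = 27, so Q = 2.2. From demand, P = 32.5.
DWL is the triangle between Q = 2.2 and Q = 4.4: ½·(4.4 − 2.2)·(32.5 − 27) = 6.05.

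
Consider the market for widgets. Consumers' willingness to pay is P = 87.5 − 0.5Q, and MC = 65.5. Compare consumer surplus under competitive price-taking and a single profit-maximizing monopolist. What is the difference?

CS falls by 363

Competitive firms price at marginal cost: P = 65.5, giving Q = 44.
CS = ½·(87.5 − 65.5)·44 = 484.
Monopoly sets MR = MC: 87.5 − Q = 65.5 ⇒ Q = 22, P = 87.5 − 0.5·22 = 76.5.
CS = ½·(87.5 − 76.5)·22 = 121.
Change in consumer surplus: 121 − 484 = −363.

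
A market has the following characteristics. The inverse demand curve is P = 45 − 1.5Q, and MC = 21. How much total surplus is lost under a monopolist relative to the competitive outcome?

Perfect competition: P = MC = 21, so 45 − 1.5Q = 21 and Q = 16.
A monopolist chooses Q where MR = MC. MR = 45 − 3Q; setting this equal to 21 gives Q = 8 and P = 33.
DWL is the triangle between Q = 8 and Q = 16: ½·(16 − 8)·(33 − 21) = 48.

DWL = 48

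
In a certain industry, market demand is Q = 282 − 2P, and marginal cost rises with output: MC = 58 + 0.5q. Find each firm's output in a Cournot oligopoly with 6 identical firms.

Inverting demand: P = 141 − 0.5Q.
In a 6-firm Cournot equilibrium, symmetry and the first-order condition give q = (141 − 58)/(4) = 20.75. So Q = 124.5 and P = 78.75.

q_i = 20.75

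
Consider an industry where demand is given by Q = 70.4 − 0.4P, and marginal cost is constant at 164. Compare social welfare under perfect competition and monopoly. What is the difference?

TS falls by 7.2

Inverting demand: P = 176 − 2.5Q.
Perfect competition: P = MC = 164, so 176 − 2.5Q = 164 and Q = 4.8.
CS = ½·(176 − 164)·4.8 = 28.8; PS = (164 − 164)·4.8 = 0; TS = 28.8.
Monopoly sets MR = MC: 176 − 5Q = 164 ⇒ Q = 2.4, P = 176 − 2.5·2.4 = 170.
CS = ½·(176 − 170)·2.4 = 7.2; PS = (170 − 164)·2.4 = 14.4; TS = 21.6.
Change in social welfare: 21.6 − 28.8 = −7.2.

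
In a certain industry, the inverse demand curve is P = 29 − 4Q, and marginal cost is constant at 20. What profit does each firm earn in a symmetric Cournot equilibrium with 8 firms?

π_i = 0.25

In a 8-firm Cournot equilibrium, symmetry and the first-order condition give q = (29 − 20)/(36) = 0.25. So Q = 2 and P = 21.
Each firm's profit = (21 − 20)·0.25 = 0.25.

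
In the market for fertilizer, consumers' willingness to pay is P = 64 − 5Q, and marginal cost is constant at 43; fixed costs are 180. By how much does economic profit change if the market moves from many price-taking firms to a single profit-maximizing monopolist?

Perfect competition: P = MC = 43, so 64 − 5Q = 43 and Q = 4.2.
Profit = (43 − 43)·4.2 − 180 = −180.
The monopolist equates marginal revenue to marginal cost: 64 − 10Q = 43, so Q = 2.1. From demand, P = 53.5.
Profit = (53.5 − 43)·2.1 − 180 = −157.95.
Change in economic profit: −157.95 − −180 = 22.05.

π rises by 22.05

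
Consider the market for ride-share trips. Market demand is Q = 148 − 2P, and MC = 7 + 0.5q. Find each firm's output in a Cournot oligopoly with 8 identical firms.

q_i = 13.4

Inverting demand: P = 74 − 0.5Q.
In a 8-firm Cournot equilibrium, symmetry and the first-order condition give q = (74 − 7)/(5) = 13.4. So Q = 107.2 and P = 20.4.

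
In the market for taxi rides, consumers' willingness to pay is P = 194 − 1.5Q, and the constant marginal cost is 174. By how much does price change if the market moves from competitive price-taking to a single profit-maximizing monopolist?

Price rises by 10

Competitive firms price at marginal cost: P = 174, giving Q = 40/3.
The monopolist equates marginal revenue to marginal cost: 194 − 3Q = 174, so Q = 20/3. From demand, P = 184.
Change in price: 184 − 174 = 10.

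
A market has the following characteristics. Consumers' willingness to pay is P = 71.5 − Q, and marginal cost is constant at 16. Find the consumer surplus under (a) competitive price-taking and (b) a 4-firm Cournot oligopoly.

Under competition P = MC = 16, so Q = (71.5 − 16)/1 = 55.5.
CS = ½·(71.5 − 16)·55.5 = 1540.125.
Cournot with 4 identical firms: the symmetric best-response condition is 71.5 − 5q = 16. Each firm produces q = 11.1, total output Q = 44.4, price P = 27.1.
CS = ½·(71.5 − 27.1)·44.4 = 985.68.

Competition: CS = 1540.125; Cournot: CS = 985.68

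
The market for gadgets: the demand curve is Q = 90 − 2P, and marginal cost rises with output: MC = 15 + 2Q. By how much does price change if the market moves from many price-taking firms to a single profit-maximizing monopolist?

P rises by 1

Inverting demand: P = 45 − 0.5Q.
Under competition P = MC: 45 − 0.5Q = 15 + 2Q ⇒ Q = 12, P = 39.
A monopolist chooses Q where MR = MC. MR = 45 − Q; setting this equal to 15 + 2Q gives Q = 10 and P = 40.
Change in price: 40 − 39 = 1.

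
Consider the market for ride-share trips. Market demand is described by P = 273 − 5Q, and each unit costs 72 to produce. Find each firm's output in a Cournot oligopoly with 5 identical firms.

q_i = 6.7

With 5 symmetric Cournot firms, each firm's FOC gives 273 − 30q = 72, so q = 6.7, Q = 5·6.7 = 33.5, and P = 105.5.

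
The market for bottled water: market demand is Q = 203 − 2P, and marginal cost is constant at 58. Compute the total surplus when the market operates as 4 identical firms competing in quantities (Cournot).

TS = 1816.56

Inverting demand: P = 101.5 − 0.5Q.
Cournot with 4 identical firms: the symmetric best-response condition is 101.5 − 2.5q = 58. Each firm produces q = 17.4, total output Q = 69.6, price P = 66.7.
CS = ½·(101.5 − 66.7)·69.6 = 1211.04; PS = (66.7 − 58)·69.6 = 605.52; TS = 1816.56.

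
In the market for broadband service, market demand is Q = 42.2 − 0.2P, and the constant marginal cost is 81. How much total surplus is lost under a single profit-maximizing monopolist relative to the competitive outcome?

DWL = 422.5

Inverting demand: P = 211 − 5Q.
Competitive firms price at marginal cost: P = 81, giving Q = 26.
The monopolist equates marginal revenue to marginal cost: 211 − 10Q = 81, so Q = 13. From demand, P = 146.
DWL is the triangle between Q = 13 and Q = 26: ½·(26 − 13)·(146 − 81) = 422.5.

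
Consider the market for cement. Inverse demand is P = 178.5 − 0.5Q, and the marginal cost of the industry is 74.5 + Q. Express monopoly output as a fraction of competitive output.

A monopolist chooses Q where MR = MC. MR = 178.5 − Q; setting this equal to 74.5 + Q gives Q = 52 and P = 152.5.
Under competition P = MC: 178.5 − 0.5Q = 74.5 + Q ⇒ Q = 208/3, P = 863/6.
Ratio Q_m/Q_c = 52/(208/3) = 0.75.

Q_m/Q_c = 0.75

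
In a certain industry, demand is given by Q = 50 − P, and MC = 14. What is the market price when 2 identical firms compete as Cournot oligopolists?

P = 26

Inverting demand: P = 50 − Q.
Cournot with 2 identical firms: the symmetric best-response condition is 50 − 3q = 14. Each firm produces q = 12, total output Q = 24, price P = 26.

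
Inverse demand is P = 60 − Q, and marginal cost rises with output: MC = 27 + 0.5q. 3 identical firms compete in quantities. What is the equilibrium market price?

In a 3-firm Cournot equilibrium, symmetry and the first-order condition give q = (60 − 27)/(4.5) = 22/3. So Q = 22 and P = 38.

P = 38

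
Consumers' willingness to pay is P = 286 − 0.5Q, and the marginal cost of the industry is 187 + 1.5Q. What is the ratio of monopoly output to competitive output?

Q_m/Q_c = 0.8

The monopolist equates marginal revenue to marginal cost: 286 − Q = 187 + 1.5Q, so Q = 39.6. From demand, P = 266.2.
Under competition P = MC: 286 − 0.5Q = 187 + 1.5Q ⇒ Q = 49.5, P = 261.25.
Ratio Q_m/Q_c = 39.6/49.5 = 0.8.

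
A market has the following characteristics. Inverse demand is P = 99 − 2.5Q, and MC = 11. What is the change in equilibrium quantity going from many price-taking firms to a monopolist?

Under competition P = MC = 11, so Q = (99 − 11)/2.5 = 35.2.
The monopolist equates marginal revenue to marginal cost: 99 − 5Q = 11, so Q = 17.6. From demand, P = 55.
Change in equilibrium quantity: 17.6 − 35.2 = −17.6.

Q falls by 17.6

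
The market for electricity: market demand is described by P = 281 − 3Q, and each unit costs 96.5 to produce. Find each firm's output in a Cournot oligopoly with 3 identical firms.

Cournot with 3 identical firms: the symmetric best-response condition is 281 − 12q = 96.5. Each firm produces q = 15.375, total output Q = 46.125, price P = 142.625.

q_i = 15.375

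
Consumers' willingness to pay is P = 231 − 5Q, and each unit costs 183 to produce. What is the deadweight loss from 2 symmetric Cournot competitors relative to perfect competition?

DWL = 25.6

Competitive firms price at marginal cost: P = 183, giving Q = 9.6.
Cournot with 2 identical firms: the symmetric best-response condition is 231 − 15q = 183. Each firm produces q = 3.2, total output Q = 6.4, price P = 199.
DWL is the triangle between Q = 6.4 and Q = 9.6: ½·(9.6 − 6.4)·(199 − 183) = 25.6.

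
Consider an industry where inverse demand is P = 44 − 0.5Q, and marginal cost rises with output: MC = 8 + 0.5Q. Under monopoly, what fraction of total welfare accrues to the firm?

A monopolist chooses Q where MR = MC. MR = 44 − Q; setting this equal to 8 + 0.5Q gives Q = 24 and P = 32.
CS = ½·(44 − 32)·24 = 144.
PS = P·Q − VC(Q) = 32·24 − (8·24 + ½·0.5·24²) = 432.
Share captured = PS/TS = 432/576 = 0.75.

PS/TS = 0.75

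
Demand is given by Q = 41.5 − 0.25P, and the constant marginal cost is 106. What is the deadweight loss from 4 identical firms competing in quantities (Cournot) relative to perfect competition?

Inverting demand: P = 166 − 4Q.
Competitive firms price at marginal cost: P = 106, giving Q = 15.
With 4 symmetric Cournot firms, each firm's FOC gives 166 − 20q = 106, so q = 3, Q = 4·3 = 12, and P = 118.
DWL is the triangle between Q = 12 and Q = 15: ½·(15 − 12)·(118 − 106) = 18.

DWL = 18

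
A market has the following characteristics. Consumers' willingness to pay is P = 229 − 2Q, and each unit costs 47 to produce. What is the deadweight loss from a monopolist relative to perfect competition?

DWL = 2070.25

Under competition P = MC = 47, so Q = (229 − 47)/2 = 91.
A monopolist chooses Q where MR = MC. MR = 229 − 4Q; setting this equal to 47 gives Q = 45.5 and P = 138.
DWL is the triangle between Q = 45.5 and Q = 91: ½·(91 − 45.5)·(138 − 47) = 2070.25.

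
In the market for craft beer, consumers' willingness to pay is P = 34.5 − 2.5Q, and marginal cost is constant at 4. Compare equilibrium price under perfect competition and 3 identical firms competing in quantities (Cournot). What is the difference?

Equilibrium price rises by 7.625

Perfect competition: P = MC = 4, so 34.5 − 2.5Q = 4 and Q = 12.2.
With 3 symmetric Cournot firms, each firm's FOC gives 34.5 − 10q = 4, so q = 3.05, Q = 3·3.05 = 9.15, and P = 11.625.
Change in equilibrium price: 11.625 − 4 = 7.625.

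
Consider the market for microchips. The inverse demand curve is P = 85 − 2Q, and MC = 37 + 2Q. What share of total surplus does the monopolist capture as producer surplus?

PS/TS = 0.75

Monopoly sets MR = MC: 85 − 4Q = 37 + 2Q ⇒ Q = 8, P = 85 − 2·8 = 69.
CS = ½·(85 − 69)·8 = 64.
PS = P·Q − VC(Q) = 69·8 − (37·8 + ½·2·8²) = 192.
Share captured = PS/TS = 192/256 = 0.75.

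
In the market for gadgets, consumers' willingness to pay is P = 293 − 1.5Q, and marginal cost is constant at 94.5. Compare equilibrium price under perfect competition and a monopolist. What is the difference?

Competitive firms price at marginal cost: P = 94.5, giving Q = 397/3.
A monopolist chooses Q where MR = MC. MR = 293 − 3Q; setting this equal to 94.5 gives Q = 397/6 and P = 193.75.
Change in equilibrium price: 193.75 − 94.5 = 99.25.

Equilibrium price rises by 99.25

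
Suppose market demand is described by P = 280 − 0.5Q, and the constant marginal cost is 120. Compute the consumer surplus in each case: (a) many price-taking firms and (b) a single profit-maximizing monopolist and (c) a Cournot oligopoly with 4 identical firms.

Perfect competition: P = MC = 120, so 280 − 0.5Q = 120 and Q = 320.
CS = ½·(280 − 120)·320 = 25600.
The monopolist equates marginal revenue to marginal cost: 280 − Q = 120, so Q = 160. From demand, P = 200.
CS = ½·(280 − 200)·160 = 6400.
With 4 symmetric Cournot firms, each firm's FOC gives 280 − 2.5q = 120, so q = 64, Q = 4·64 = 256, and P = 152.
CS = ½·(280 − 152)·256 = 16384.

Competition: CS = 25600; Monopoly: CS = 6400; Cournot: CS = 16384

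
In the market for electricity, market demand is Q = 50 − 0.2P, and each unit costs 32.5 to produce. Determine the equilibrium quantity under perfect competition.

Q = 43.5

Inverting demand: P = 250 − 5Q.
Perfect competition: P = MC = 32.5, so 250 − 5Q = 32.5 and Q = 43.5.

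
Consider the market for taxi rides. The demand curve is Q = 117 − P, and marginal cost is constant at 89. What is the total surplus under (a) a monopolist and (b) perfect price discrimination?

Inverting demand: P = 117 − Q.
The monopolist equates marginal revenue to marginal cost: 117 − 2Q = 89, so Q = 14. From demand, P = 103.
CS = ½·(117 − 103)·14 = 98; PS = (103 − 89)·14 = 196; TS = 294.
A perfectly discriminating monopolist sells every unit with P(Q) ≥ MC(Q), so output equals the competitive quantity Q = 28. Each buyer pays their reservation price, so CS = 0 and the firm captures all surplus.
TS = 392 (equal to competitive TS).

Monopoly: TS = 294; Perfect PD: TS = 392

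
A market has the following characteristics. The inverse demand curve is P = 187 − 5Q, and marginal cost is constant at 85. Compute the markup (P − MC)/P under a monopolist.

The monopolist equates marginal revenue to marginal cost: 187 − 10Q = 85, so Q = 10.2. From demand, P = 136.
Lerner index = (P − MC)/P = (136 − 85)/136 = 0.375.

Lerner index = 0.375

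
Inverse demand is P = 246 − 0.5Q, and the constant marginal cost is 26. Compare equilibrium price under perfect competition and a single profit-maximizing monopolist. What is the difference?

Perfect competition: P = MC = 26, so 246 − 0.5Q = 26 and Q = 440.
A monopolist chooses Q where MR = MC. MR = 246 − Q; setting this equal to 26 gives Q = 220 and P = 136.
Change in equilibrium price: 136 − 26 = 110.

P rises by 110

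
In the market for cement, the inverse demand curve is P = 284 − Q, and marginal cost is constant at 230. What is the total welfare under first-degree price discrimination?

TS = 1458

A perfectly discriminating monopolist sells every unit with P(Q) ≥ MC(Q), so output equals the competitive quantity Q = 54. Each buyer pays their reservation price, so CS = 0 and the firm captures all surplus.
TS = 1458 (equal to competitive TS).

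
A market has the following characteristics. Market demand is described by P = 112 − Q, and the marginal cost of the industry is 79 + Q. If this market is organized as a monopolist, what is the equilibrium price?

The monopolist equates marginal revenue to marginal cost: 112 − 2Q = 79 + Q, so Q = 11. From demand, P = 101.

P = 101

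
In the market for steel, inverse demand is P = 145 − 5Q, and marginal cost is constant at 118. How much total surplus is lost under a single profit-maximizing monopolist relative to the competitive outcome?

DWL = 18.225

Under competition P = MC = 118, so Q = (145 − 118)/5 = 5.4.
Monopoly sets MR = MC: 145 − 10Q = 118 ⇒ Q = 2.7, P = 145 − 5·2.7 = 131.5.
DWL is the triangle between Q = 2.7 and Q = 5.4: ½·(5.4 − 2.7)·(131.5 − 118) = 18.225.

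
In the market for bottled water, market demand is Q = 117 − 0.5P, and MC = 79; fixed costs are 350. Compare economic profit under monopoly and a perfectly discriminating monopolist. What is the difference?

Inverting demand: P = 234 − 2Q.
The monopolist equates marginal revenue to marginal cost: 234 − 4Q = 79, so Q = 38.75. From demand, P = 156.5.
Profit = (156.5 − 79)·38.75 − 350 = 2653.125.
A perfectly discriminating monopolist sells every unit with P(Q) ≥ MC(Q), so output equals the competitive quantity Q = 77.5. Each buyer pays their reservation price, so CS = 0 and the firm captures all surplus.
PS equals the full surplus area, 6006.25. Profit = 6006.25 − 350 = 5656.25.
Change in economic profit: 5656.25 − 2653.125 = 3003.125.

π rises by 3003.125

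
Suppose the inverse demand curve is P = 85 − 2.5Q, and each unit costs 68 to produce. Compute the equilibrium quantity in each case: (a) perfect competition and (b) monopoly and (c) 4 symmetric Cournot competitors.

Under competition P = MC = 68, so Q = (85 − 68)/2.5 = 6.8.
The monopolist equates marginal revenue to marginal cost: 85 − 5Q = 68, so Q = 3.4. From demand, P = 76.5.
Cournot with 4 identical firms: the symmetric best-response condition is 85 − 12.5q = 68. Each firm produces q = 1.36, total output Q = 5.44, price P = 71.4.

Competition: Q = 6.8; Monopoly: Q = 3.4; Cournot: Q = 5.44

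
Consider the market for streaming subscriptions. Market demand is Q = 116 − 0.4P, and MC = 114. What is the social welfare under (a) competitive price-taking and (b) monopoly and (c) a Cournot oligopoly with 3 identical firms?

Competition: TS = 6195.2; Monopoly: TS = 4646.4; Cournot: TS = 5808

Inverting demand: P = 290 − 2.5Q.
Competitive firms price at marginal cost: P = 114, giving Q = 70.4.
CS = ½·(290 − 114)·70.4 = 6195.2; PS = (114 − 114)·70.4 = 0; TS = 6195.2.
A monopolist chooses Q where MR = MC. MR = 290 − 5Q; setting this equal to 114 gives Q = 35.2 and P = 202.
CS = ½·(290 − 202)·35.2 = 1548.8; PS = (202 − 114)·35.2 = 3097.6; TS = 4646.4.
With 3 symmetric Cournot firms, each firm's FOC gives 290 − 10q = 114, so q = 17.6, Q = 3·17.6 = 52.8, and P = 158.
CS = ½·(290 − 158)·52.8 = 3484.8; PS = (158 − 114)·52.8 = 2323.2; TS = 5808.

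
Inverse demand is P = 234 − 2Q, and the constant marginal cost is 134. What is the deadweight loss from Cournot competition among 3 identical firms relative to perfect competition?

Competitive firms price at marginal cost: P = 134, giving Q = 50.
Cournot with 3 identical firms: the symmetric best-response condition is 234 − 8q = 134. Each firm produces q = 12.5, total output Q = 37.5, price P = 159.
DWL is the triangle between Q = 37.5 and Q = 50: ½·(50 − 37.5)·(159 − 134) = 156.25.

DWL = 156.25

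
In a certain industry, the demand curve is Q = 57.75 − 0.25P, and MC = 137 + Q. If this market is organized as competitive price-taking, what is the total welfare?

Inverting demand: P = 231 − 4Q.
Under competition P = MC: 231 − 4Q = 137 + Q ⇒ Q = 18.8, P = 155.8.
CS = ½·(231 − 155.8)·18.8 = 706.88; PS = (155.8·18.8 − 137·18.8 − ½·1·18.8²) = 176.72; TS = 883.6.

TS = 883.6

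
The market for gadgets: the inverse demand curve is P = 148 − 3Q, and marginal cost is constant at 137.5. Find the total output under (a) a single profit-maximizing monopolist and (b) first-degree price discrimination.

Monopoly: Q = 1.75; Perfect PD: Q = 3.5

The monopolist equates marginal revenue to marginal cost: 148 − 6Q = 137.5, so Q = 1.75. From demand, P = 142.75.
Under first-degree price discrimination the firm charges each unit its demand price and produces up to where P = MC, i.e. Q = 3.5. Consumer surplus is zero; producer surplus equals total surplus.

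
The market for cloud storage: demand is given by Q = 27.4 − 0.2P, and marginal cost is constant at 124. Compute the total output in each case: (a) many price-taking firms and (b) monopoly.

Inverting demand: P = 137 − 5Q.
Perfect competition: P = MC = 124, so 137 − 5Q = 124 and Q = 2.6.
The monopolist equates marginal revenue to marginal cost: 137 − 10Q = 124, so Q = 1.3. From demand, P = 130.5.

Competition: Q = 2.6; Monopoly: Q = 1.3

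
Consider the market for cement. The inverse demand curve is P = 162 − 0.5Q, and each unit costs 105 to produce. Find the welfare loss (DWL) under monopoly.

Competitive firms price at marginal cost: P = 105, giving Q = 114.
Monopoly sets MR = MC: 162 − Q = 105 ⇒ Q = 57, P = 162 − 0.5·57 = 133.5.
DWL is the triangle between Q = 57 and Q = 114: ½·(114 − 57)·(133.5 − 105) = 812.25.

DWL = 812.25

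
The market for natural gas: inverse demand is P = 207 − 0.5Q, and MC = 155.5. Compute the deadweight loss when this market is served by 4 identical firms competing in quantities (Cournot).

DWL = 106.09

Under competition P = MC = 155.5, so Q = (207 − 155.5)/0.5 = 103.
Cournot with 4 identical firms: the symmetric best-response condition is 207 − 2.5q = 155.5. Each firm produces q = 20.6, total output Q = 82.4, price P = 165.8.
DWL is the triangle between Q = 82.4 and Q = 103: ½·(103 − 82.4)·(165.8 − 155.5) = 106.09.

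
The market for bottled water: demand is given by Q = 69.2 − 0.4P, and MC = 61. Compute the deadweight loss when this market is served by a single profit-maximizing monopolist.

DWL = 627.2

Inverting demand: P = 173 − 2.5Q.
Perfect competition: P = MC = 61, so 173 − 2.5Q = 61 and Q = 44.8.
The monopolist equates marginal revenue to marginal cost: 173 − 5Q = 61, so Q = 22.4. From demand, P = 117.
DWL is the triangle between Q = 22.4 and Q = 44.8: ½·(44.8 − 22.4)·(117 − 61) = 627.2.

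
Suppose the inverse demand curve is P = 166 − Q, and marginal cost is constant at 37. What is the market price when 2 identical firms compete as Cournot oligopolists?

In a 2-firm Cournot equilibrium, symmetry and the first-order condition give q = (166 − 37)/(3) = 43. So Q = 86 and P = 80.

P = 80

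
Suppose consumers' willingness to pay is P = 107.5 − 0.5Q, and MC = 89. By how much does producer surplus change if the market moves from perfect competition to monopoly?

Perfect competition: P = MC = 89, so 107.5 − 0.5Q = 89 and Q = 37.
PS = (89 − 89)·37 = 0.
The monopolist equates marginal revenue to marginal cost: 107.5 − Q = 89, so Q = 18.5. From demand, P = 98.25.
PS = (98.25 − 89)·18.5 = 171.125.
Change in producer surplus: 171.125 − 0 = 171.125.

PS rises by 171.125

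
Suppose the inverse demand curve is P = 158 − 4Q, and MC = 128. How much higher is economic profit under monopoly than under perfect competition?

π rises by 56.25

Under competition P = MC = 128, so Q = (158 − 128)/4 = 7.5.
Profit = (128 − 128)·7.5 = 0.
Monopoly sets MR = MC: 158 − 8Q = 128 ⇒ Q = 3.75, P = 158 − 4·3.75 = 143.
Profit = (143 − 128)·3.75 = 56.25.
Change in economic profit: 56.25 − 0 = 56.25.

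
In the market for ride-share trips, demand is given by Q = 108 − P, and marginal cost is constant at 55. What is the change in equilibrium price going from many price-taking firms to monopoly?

P rises by 26.5

Inverting demand: P = 108 − Q.
Under competition P = MC = 55, so Q = (108 − 55)/1 = 53.
A monopolist chooses Q where MR = MC. MR = 108 − 2Q; setting this equal to 55 gives Q = 26.5 and P = 81.5.
Change in equilibrium price: 81.5 − 55 = 26.5.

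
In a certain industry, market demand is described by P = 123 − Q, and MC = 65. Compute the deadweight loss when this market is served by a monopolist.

Under competition P = MC = 65, so Q = (123 − 65)/1 = 58.
Monopoly sets MR = MC: 123 − 2Q = 65 ⇒ Q = 29, P = 123 − 29 = 94.
DWL is the triangle between Q = 29 and Q = 58: ½·(58 − 29)·(94 − 65) = 420.5.

DWL = 420.5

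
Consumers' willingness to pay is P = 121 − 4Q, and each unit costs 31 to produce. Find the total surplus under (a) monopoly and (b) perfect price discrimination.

A monopolist chooses Q where MR = MC. MR = 121 − 8Q; setting this equal to 31 gives Q = 11.25 and P = 76.
CS = ½·(121 − 76)·11.25 = 253.125; PS = (76 − 31)·11.25 = 506.25; TS = 759.375.
Under first-degree price discrimination the firm charges each unit its demand price and produces up to where P = MC, i.e. Q = 22.5. Consumer surplus is zero; producer surplus equals total surplus.
TS = 1012.5 (equal to competitive TS).

Monopoly: TS = 759.375; Perfect PD: TS = 1012.5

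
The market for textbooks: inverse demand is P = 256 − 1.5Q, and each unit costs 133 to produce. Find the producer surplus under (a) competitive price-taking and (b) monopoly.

Competition: PS = 0; Monopoly: PS = 2521.5

Competitive firms price at marginal cost: P = 133, giving Q = 82.
PS = (133 − 133)·82 = 0.
The monopolist equates marginal revenue to marginal cost: 256 − 3Q = 133, so Q = 41. From demand, P = 194.5.
PS = (194.5 − 133)·41 = 2521.5.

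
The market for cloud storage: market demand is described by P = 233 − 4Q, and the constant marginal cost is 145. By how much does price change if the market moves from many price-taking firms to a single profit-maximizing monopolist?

Perfect competition: P = MC = 145, so 233 − 4Q = 145 and Q = 22.
A monopolist chooses Q where MR = MC. MR = 233 − 8Q; setting this equal to 145 gives Q = 11 and P = 189.
Change in price: 189 − 145 = 44.

P rises by 44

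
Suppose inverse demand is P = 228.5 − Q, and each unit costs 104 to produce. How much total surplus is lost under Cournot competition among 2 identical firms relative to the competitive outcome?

DWL = 861.125

Competitive firms price at marginal cost: P = 104, giving Q = 124.5.
In a 2-firm Cournot equilibrium, symmetry and the first-order condition give q = (228.5 − 104)/(3) = 41.5. So Q = 83 and P = 145.5.
DWL is the triangle between Q = 83 and Q = 124.5: ½·(124.5 − 83)·(145.5 − 104) = 861.125.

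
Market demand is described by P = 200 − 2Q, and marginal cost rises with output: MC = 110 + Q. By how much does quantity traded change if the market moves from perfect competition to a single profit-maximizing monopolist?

Q falls by 12

Competitive equilibrium sets price equal to marginal cost: 200 − 2Q = 110 + Q, so Q = 30 and P = 140.
Monopoly sets MR = MC: 200 − 4Q = 110 + Q ⇒ Q = 18, P = 200 − 2·18 = 164.
Change in quantity traded: 18 − 30 = −12.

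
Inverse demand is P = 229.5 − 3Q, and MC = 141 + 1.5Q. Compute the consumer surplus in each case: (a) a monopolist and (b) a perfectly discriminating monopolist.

Monopoly: CS = 208.86; Perfect PD: CS = 0

Monopoly sets MR = MC: 229.5 − 6Q = 141 + 1.5Q ⇒ Q = 11.8, P = 229.5 − 3·11.8 = 194.1.
CS = ½·(229.5 − 194.1)·11.8 = 208.86.
With perfect price discrimination, output is the efficient level Q = 59/3 (where demand meets MC), but every buyer pays their willingness to pay: CS = 0 and PS = total surplus.
CS = 0.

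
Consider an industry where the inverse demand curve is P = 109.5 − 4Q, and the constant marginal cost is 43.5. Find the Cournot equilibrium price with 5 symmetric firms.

P = 54.5

In a 5-firm Cournot equilibrium, symmetry and the first-order condition give q = (109.5 − 43.5)/(24) = 2.75. So Q = 13.75 and P = 54.5.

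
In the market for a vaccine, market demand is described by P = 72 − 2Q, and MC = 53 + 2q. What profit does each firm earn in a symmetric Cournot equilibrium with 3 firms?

π_i = 10.83

Cournot with 3 identical firms: the symmetric best-response condition is 72 − 8q = 53 + 2q. Each firm produces q = 1.9, total output Q = 5.7, price P = 60.6.
Each firm's profit = 60.6·1.9 − (53·1.9 + ½·2·1.9²) = 10.83.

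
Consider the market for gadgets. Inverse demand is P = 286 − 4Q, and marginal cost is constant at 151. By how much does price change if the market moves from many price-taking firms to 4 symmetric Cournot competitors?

Price rises by 27

Perfect competition: P = MC = 151, so 286 − 4Q = 151 and Q = 33.75.
In a 4-firm Cournot equilibrium, symmetry and the first-order condition give q = (286 − 151)/(20) = 6.75. So Q = 27 and P = 178.
Change in price: 178 − 151 = 27.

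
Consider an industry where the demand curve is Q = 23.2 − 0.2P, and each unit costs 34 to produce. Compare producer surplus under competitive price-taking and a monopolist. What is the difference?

Inverting demand: P = 116 − 5Q.
Competitive firms price at marginal cost: P = 34, giving Q = 16.4.
PS = (34 − 34)·16.4 = 0.
A monopolist chooses Q where MR = MC. MR = 116 − 10Q; setting this equal to 34 gives Q = 8.2 and P = 75.
PS = (75 − 34)·8.2 = 336.2.
Change in producer surplus: 336.2 − 0 = 336.2.

Producer surplus rises by 336.2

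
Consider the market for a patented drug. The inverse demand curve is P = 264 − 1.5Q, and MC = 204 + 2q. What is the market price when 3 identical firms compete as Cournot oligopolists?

Cournot with 3 identical firms: the symmetric best-response condition is 264 − 6q = 204 + 2q. Each firm produces q = 7.5, total output Q = 22.5, price P = 230.25.

P = 230.25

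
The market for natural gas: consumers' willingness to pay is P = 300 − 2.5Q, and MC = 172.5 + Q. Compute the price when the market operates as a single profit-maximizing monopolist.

Monopoly sets MR = MC: 300 − 5Q = 172.5 + Q ⇒ Q = 21.25, P = 300 − 2.5·21.25 = 246.875.

P = 246.875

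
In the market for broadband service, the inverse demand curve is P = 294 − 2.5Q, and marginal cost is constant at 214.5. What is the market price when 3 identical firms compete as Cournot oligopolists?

With 3 symmetric Cournot firms, each firm's FOC gives 294 − 10q = 214.5, so q = 7.95, Q = 3·7.95 = 23.85, and P = 234.375.

P = 234.375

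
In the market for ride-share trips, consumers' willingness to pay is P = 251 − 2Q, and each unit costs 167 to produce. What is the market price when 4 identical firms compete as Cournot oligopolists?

P = 183.8

With 4 symmetric Cournot firms, each firm's FOC gives 251 − 10q = 167, so q = 8.4, Q = 4·8.4 = 33.6, and P = 183.8.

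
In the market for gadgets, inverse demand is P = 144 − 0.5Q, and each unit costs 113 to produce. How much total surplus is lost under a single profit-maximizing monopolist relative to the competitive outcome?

DWL = 240.25

Under competition P = MC = 113, so Q = (144 − 113)/0.5 = 62.
A monopolist chooses Q where MR = MC. MR = 144 − Q; setting this equal to 113 gives Q = 31 and P = 128.5.
DWL is the triangle between Q = 31 and Q = 62: ½·(62 − 31)·(128.5 − 113) = 240.25.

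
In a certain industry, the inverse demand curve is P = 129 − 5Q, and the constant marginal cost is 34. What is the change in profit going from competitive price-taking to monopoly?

Profit rises by 451.25

Under competition P = MC = 34, so Q = (129 − 34)/5 = 19.
Profit = (34 − 34)·19 = 0.
Monopoly sets MR = MC: 129 − 10Q = 34 ⇒ Q = 9.5, P = 129 − 5·9.5 = 81.5.
Profit = (81.5 − 34)·9.5 = 451.25.
Change in profit: 451.25 − 0 = 451.25.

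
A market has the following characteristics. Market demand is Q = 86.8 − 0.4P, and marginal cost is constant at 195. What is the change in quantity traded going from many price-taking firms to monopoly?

Q falls by 4.4

Inverting demand: P = 217 − 2.5Q.
Under competition P = MC = 195, so Q = (217 − 195)/2.5 = 8.8.
A monopolist chooses Q where MR = MC. MR = 217 − 5Q; setting this equal to 195 gives Q = 4.4 and P = 206.
Change in quantity traded: 4.4 − 8.8 = −4.4.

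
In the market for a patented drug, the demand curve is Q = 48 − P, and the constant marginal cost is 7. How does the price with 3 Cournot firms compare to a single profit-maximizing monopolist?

Cournot: P = 17.25; Monopoly: P = 27.5

Inverting demand: P = 48 − Q.
Cournot with 3 identical firms: the symmetric best-response condition is 48 − 4q = 7. Each firm produces q = 10.25, total output Q = 30.75, price P = 17.25.
A monopolist chooses Q where MR = MC. MR = 48 − 2Q; setting this equal to 7 gives Q = 20.5 and P = 27.5.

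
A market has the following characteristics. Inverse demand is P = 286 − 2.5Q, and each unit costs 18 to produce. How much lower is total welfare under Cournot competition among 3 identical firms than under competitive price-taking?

Under competition P = MC = 18, so Q = (286 − 18)/2.5 = 107.2.
CS = ½·(286 − 18)·107.2 = 14364.8; PS = (18 − 18)·107.2 = 0; TS = 14364.8.
With 3 symmetric Cournot firms, each firm's FOC gives 286 − 10q = 18, so q = 26.8, Q = 3·26.8 = 80.4, and P = 85.
CS = ½·(286 − 85)·80.4 = 8080.2; PS = (85 − 18)·80.4 = 5386.8; TS = 13467.
Change in total welfare: 13467 − 14364.8 = −897.8.

Total welfare falls by 897.8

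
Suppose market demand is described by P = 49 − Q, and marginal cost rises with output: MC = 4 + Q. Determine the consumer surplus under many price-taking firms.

CS = 253.125

Under competition P = MC: 49 − Q = 4 + Q ⇒ Q = 22.5, P = 26.5.
CS = ½·(49 − 26.5)·22.5 = 253.125.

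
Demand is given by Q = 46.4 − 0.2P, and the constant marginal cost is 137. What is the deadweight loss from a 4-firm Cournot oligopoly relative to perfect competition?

DWL = 36.1

Inverting demand: P = 232 − 5Q.
Under competition P = MC = 137, so Q = (232 − 137)/5 = 19.
With 4 symmetric Cournot firms, each firm's FOC gives 232 − 25q = 137, so q = 3.8, Q = 4·3.8 = 15.2, and P = 156.
DWL is the triangle between Q = 15.2 and Q = 19: ½·(19 − 15.2)·(156 − 137) = 36.1.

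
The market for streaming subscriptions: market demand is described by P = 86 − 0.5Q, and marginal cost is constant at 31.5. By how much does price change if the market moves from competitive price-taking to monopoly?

Price rises by 27.25

Under competition P = MC = 31.5, so Q = (86 − 31.5)/0.5 = 109.
Monopoly sets MR = MC: 86 − Q = 31.5 ⇒ Q = 54.5, P = 86 − 0.5·54.5 = 58.75.
Change in price: 58.75 − 31.5 = 27.25.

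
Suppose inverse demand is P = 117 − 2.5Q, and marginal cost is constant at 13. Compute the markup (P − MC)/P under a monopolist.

Monopoly sets MR = MC: 117 − 5Q = 13 ⇒ Q = 20.8, P = 117 − 2.5·20.8 = 65.
Lerner index = (P − MC)/P = (65 − 13)/65 = 0.8.

Lerner index = 0.8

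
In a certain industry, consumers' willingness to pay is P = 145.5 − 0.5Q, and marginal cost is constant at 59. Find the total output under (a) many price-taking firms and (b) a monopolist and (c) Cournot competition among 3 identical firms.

Competition: Q = 173; Monopoly: Q = 86.5; Cournot: Q = 129.75

Under competition P = MC = 59, so Q = (145.5 − 59)/0.5 = 173.
The monopolist equates marginal revenue to marginal cost: 145.5 − Q = 59, so Q = 86.5. From demand, P = 102.25.
In a 3-firm Cournot equilibrium, symmetry and the first-order condition give q = (145.5 − 59)/(2) = 43.25. So Q = 129.75 and P = 80.625.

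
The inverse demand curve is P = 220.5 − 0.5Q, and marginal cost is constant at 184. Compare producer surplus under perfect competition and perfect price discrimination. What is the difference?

Perfect competition: P = MC = 184, so 220.5 − 0.5Q = 184 and Q = 73.
PS = (184 − 184)·73 = 0.
Under first-degree price discrimination the firm charges each unit its demand price and produces up to where P = MC, i.e. Q = 73. Consumer surplus is zero; producer surplus equals total surplus.
PS = ½·(220.5 − 184)·73 = 1332.25.
Change in producer surplus: 1332.25 − 0 = 1332.25.

Producer surplus rises by 1332.25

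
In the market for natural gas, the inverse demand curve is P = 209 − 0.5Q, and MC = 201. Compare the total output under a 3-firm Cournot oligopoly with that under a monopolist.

Cournot: Q = 12; Monopoly: Q = 8

With 3 symmetric Cournot firms, each firm's FOC gives 209 − 2q = 201, so q = 4, Q = 3·4 = 12, and P = 203.
Monopoly sets MR = MC: 209 − Q = 201 ⇒ Q = 8, P = 209 − 0.5·8 = 205.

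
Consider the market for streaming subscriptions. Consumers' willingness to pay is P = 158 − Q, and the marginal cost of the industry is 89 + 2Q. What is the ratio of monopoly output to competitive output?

The monopolist equates marginal revenue to marginal cost: 158 − 2Q = 89 + 2Q, so Q = 17.25. From demand, P = 140.75.
Competitive equilibrium sets price equal to marginal cost: 158 − Q = 89 + 2Q, so Q = 23 and P = 135.
Ratio Q_m/Q_c = 17.25/23 = 0.75.

Q_m/Q_c = 0.75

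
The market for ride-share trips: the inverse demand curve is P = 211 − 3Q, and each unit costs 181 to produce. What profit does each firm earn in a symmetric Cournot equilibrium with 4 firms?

With 4 symmetric Cournot firms, each firm's FOC gives 211 − 15q = 181, so q = 2, Q = 4·2 = 8, and P = 187.
Each firm's profit = (187 − 181)·2 = 12.

π_i = 12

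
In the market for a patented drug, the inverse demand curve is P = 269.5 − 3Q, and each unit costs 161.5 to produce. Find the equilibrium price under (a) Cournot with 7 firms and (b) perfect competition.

Cournot: P = 175; Competition: P = 161.5

Cournot with 7 identical firms: the symmetric best-response condition is 269.5 − 24q = 161.5. Each firm produces q = 4.5, total output Q = 31.5, price P = 175.
Under competition P = MC = 161.5, so Q = (269.5 − 161.5)/3 = 36.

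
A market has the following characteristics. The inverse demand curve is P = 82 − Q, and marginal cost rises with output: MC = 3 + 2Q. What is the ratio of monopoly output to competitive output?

The monopolist equates marginal revenue to marginal cost: 82 − 2Q = 3 + 2Q, so Q = 19.75. From demand, P = 62.25.
Under competition P = MC: 82 − Q = 3 + 2Q ⇒ Q = 79/3, P = 167/3.
Ratio Q_m/Q_c = 19.75/(79/3) = 0.75.

Q_m/Q_c = 0.75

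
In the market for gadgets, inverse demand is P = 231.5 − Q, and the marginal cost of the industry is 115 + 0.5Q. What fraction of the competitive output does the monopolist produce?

Q_m/Q_c = 0.6

A monopolist chooses Q where MR = MC. MR = 231.5 − 2Q; setting this equal to 115 + 0.5Q gives Q = 46.6 and P = 184.9.
Under competition P = MC: 231.5 − Q = 115 + 0.5Q ⇒ Q = 233/3, P = 923/6.
Ratio Q_m/Q_c = 46.6/(233/3) = 0.6.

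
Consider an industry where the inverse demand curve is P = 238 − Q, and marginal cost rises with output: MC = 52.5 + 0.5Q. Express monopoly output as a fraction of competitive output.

Q_m/Q_c = 0.6

A monopolist chooses Q where MR = MC. MR = 238 − 2Q; setting this equal to 52.5 + 0.5Q gives Q = 74.2 and P = 163.8.
Competitive equilibrium sets price equal to marginal cost: 238 − Q = 52.5 + 0.5Q, so Q = 371/3 and P = 343/3.
Ratio Q_m/Q_c = 74.2/(371/3) = 0.6.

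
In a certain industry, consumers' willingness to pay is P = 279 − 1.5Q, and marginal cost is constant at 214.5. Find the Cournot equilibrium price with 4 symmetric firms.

With 4 symmetric Cournot firms, each firm's FOC gives 279 − 7.5q = 214.5, so q = 8.6, Q = 4·8.6 = 34.4, and P = 227.4.

P = 227.4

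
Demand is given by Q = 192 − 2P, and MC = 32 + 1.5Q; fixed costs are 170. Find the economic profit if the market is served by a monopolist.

Inverting demand: P = 96 − 0.5Q.
The monopolist equates marginal revenue to marginal cost: 96 − Q = 32 + 1.5Q, so Q = 25.6. From demand, P = 83.2.
Profit = 83.2·25.6 − (32·25.6 + ½·1.5·25.6²) − 170 = 649.2.

Profit = 649.2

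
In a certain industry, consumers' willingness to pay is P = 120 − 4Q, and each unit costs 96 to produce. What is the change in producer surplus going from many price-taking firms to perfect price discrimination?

Producer surplus rises by 72

Under competition P = MC = 96, so Q = (120 − 96)/4 = 6.
PS = (96 − 96)·6 = 0.
Under first-degree price discrimination the firm charges each unit its demand price and produces up to where P = MC, i.e. Q = 6. Consumer surplus is zero; producer surplus equals total surplus.
PS = ½·(120 − 96)·6 = 72.
Change in producer surplus: 72 − 0 = 72.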